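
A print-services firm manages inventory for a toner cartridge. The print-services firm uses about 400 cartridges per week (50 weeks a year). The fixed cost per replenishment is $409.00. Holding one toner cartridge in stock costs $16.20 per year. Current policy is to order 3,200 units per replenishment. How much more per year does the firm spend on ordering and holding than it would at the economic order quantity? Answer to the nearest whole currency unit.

Extra cost ≈ $12,196 per year

Annual demand D = 400 × 50 = 20,000.
EOQ = √(2DS/H) = √(2 × 20,000 × 409 / 16.2) ≈ 1004.93.
Cost at Q* = (D/Q*)S + (Q*/2)H = √(2DSH) ≈ $16,279.80.
Cost at Q = 3,200: (20,000/3,200)×409 + (3,200/2)×16.2 = $2,556.25 + $25,920.00 = $28,476.25.
Excess = $28,476.25 − $16,279.80 = $12,196.45.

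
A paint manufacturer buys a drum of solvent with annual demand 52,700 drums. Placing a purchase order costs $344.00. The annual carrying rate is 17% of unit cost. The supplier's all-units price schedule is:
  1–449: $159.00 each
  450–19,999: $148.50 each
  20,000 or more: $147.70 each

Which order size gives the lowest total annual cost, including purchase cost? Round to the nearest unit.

Q* ≈ 1,198 drums

Holding cost per unit per year at price C is H = 0.17·C.
Evaluate total cost at each tier's feasible EOQ or, if the EOQ is below the tier, at the tier's minimum quantity.
Tier 1 ($159.00): EOQ = 1158.2 exceeds tier's upper bound 449, so this tier is dominated.
EOQ at $148.50 = 1198.4 (feasible in tier 2): TC = 52,700×$148.50 + (52,700/1198.4)×344 + (1198.4/2)×0.17×$148.50 = $7,856,204.31.
EOQ at $147.70 = 1201.7 < 20000, so use break Q=20000: TC = 52,700×$147.70 + (52,700/20000.0)×344 + (20000.0/2)×0.17×$147.70 = $8,035,786.44.
Lowest total cost is $7,856,204.31 at Q = 1198.4.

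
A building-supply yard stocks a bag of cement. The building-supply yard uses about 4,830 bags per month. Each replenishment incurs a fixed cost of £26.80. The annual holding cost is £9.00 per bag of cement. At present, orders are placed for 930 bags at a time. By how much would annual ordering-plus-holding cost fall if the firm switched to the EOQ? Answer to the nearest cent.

Annual demand D = 4,830 × 12 = 57,960.
EOQ = √(2DS/H) = √(2 × 57,960 × 26.8 / 9) ≈ 587.52.
Cost at Q* = (D/Q*)S + (Q*/2)H = √(2DSH) ≈ £5,287.71.
Cost at Q = 930: (57,960/930)×26.8 + (930/2)×9 = £1,670.25 + £4,185.00 = £5,855.25.
Excess = £5,855.25 − £5,287.71 = £567.53.

Extra cost ≈ £567.53 per year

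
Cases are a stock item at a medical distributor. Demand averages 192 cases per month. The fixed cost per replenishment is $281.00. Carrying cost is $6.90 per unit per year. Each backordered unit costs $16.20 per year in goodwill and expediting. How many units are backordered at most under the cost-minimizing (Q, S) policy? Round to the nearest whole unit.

Annual demand D = 192 × 12 = 2,304.
With planned backorders, Q* = √(2DS/H) · √((H+B)/B).
√(2DS/H) = √(2 × 2,304 × 281 / 6.9) = 433.196.
√((H+B)/B) = √((6.9+16.2)/16.2) = 1.1941.
Q* ≈ 517.289.
S* = Q* · H/(H+B) = 517.289 × 6.9/23.1 ≈ 154.515.

S* ≈ 155 cases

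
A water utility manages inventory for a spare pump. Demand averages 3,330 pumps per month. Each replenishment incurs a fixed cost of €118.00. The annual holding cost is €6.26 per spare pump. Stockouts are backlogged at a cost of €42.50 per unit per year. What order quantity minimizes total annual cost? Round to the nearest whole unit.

Annual demand D = 3,330 × 12 = 39,960.
With planned backorders, Q* = √(2DS/H) · √((H+B)/B).
√(2DS/H) = √(2 × 39,960 × 118 / 6.26) = 1227.387.
√((H+B)/B) = √((6.26+42.5)/42.5) = 1.0711.
Q* ≈ 1314.677.

Q* ≈ 1,315 pumps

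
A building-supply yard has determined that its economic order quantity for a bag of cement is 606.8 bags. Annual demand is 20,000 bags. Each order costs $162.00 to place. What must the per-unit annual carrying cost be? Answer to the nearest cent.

H ≈ $17.60

Squaring Q* = √(2DS/H) gives Q*² = 2DS/H.
From Q* = √(2DS/H): H = 2DS / Q*² = 2 × 20,000 × 162 / 606.8² = 17.5988.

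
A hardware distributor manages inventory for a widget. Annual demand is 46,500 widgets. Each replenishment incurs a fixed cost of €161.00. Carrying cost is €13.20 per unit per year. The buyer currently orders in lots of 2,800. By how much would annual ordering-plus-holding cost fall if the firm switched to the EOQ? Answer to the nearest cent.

EOQ = √(2DS/H) = √(2 × 46,500 × 161 / 13.2) ≈ 1065.04.
Cost at Q* = (D/Q*)S + (Q*/2)H = √(2DSH) ≈ €14,058.58.
Cost at Q = 2,800: (46,500/2,800)×161 + (2,800/2)×13.2 = €2,673.75 + €18,480.00 = €21,153.75.
Excess = €21,153.75 − €14,058.58 = €7,095.17.

Extra cost ≈ €7,095.17 per year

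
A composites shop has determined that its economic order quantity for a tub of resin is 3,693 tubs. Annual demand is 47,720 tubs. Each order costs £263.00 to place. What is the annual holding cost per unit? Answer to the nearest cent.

H ≈ £1.84

The basic EOQ model gives Q* = √(2DS/H); rearrange for the unknown.
From Q* = √(2DS/H): H = 2DS / Q*² = 2 × 47,720 × 263 / 3,693² = 1.8405.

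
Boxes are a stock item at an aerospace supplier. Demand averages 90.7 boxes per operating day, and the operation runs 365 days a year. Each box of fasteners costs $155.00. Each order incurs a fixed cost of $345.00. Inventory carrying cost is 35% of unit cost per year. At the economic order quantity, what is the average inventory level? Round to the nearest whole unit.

Average inventory ≈ 324 boxes

Annual demand D = 90.7 × 365 = 33,105.5.
Holding cost H = 0.35 × $155.00 = $54.2500 per unit per year.
The optimal lot size = √(2DS/H) = √(2 × 33,105.5 × 345 / 54.25) ≈ 648.90.
Average inventory = Q*/2 ≈ 648.90 / 2 = 324.448.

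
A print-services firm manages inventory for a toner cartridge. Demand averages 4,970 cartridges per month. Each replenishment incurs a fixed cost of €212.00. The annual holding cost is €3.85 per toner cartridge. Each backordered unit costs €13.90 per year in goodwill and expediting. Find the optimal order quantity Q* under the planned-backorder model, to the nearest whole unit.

Q* ≈ 2,896 cartridges

Annual demand D = 4,970 × 12 = 59,640.
With planned backorders, Q* = √(2DS/H) · √((H+B)/B).
√(2DS/H) = √(2 × 59,640 × 212 / 3.85) = 2562.839.
√((H+B)/B) = √((3.85+13.9)/13.9) = 1.1300.
Q* ≈ 2896.097.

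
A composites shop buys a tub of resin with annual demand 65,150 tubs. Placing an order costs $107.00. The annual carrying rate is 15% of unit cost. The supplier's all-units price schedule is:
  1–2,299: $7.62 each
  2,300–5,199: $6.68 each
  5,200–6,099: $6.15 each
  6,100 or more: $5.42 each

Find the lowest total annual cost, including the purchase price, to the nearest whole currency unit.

TC* ≈ $356,735

Holding cost per unit per year at price C is H = 0.15·C.
Candidates are each tier's EOQ (if it falls in that tier) and each price-break quantity.
Tier 1 ($7.62): EOQ = 3492.5 exceeds tier's upper bound 2299, so this tier is dominated.
EOQ at $6.68 = 3730.2 (feasible in tier 2): TC = 65,150×$6.68 + (65,150/3730.2)×107 + (3730.2/2)×0.15×$6.68 = $438,939.64.
EOQ at $6.15 = 3887.6 < 5200, so use break Q=5200: TC = 65,150×$6.15 + (65,150/5200.0)×107 + (5200.0/2)×0.15×$6.15 = $404,411.59.
EOQ at $5.42 = 4141.1 < 6100, so use break Q=6100: TC = 65,150×$5.42 + (65,150/6100.0)×107 + (6100.0/2)×0.15×$5.42 = $356,735.45.
Lowest total cost among the candidates is at Q = 6100.0.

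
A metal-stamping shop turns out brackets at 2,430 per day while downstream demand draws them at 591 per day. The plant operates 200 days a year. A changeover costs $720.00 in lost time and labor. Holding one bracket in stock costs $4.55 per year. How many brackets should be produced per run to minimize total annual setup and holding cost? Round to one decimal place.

Q* ≈ 7,030.7 brackets

Annual demand D = 591 × 200 = 118,200.
Production build-up factor (1 − d/p) = 1 − 591/2,430 = 0.7568.
Q* = √(2DS / (H(1 − d/p))) = √(2 × 118,200 × 720 / (4.55 × 0.7568)).
= √(170,208,000 / 3.4434) ≈ 7030.667.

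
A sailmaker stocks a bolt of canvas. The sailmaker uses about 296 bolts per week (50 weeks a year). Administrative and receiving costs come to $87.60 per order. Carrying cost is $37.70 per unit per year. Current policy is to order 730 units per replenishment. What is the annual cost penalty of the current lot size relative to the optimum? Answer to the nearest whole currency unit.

Annual demand D = 296 × 50 = 14,800.
EOQ = √(2DS/H) = √(2 × 14,800 × 87.6 / 37.7) ≈ 262.26.
Cost at Q* = (D/Q*)S + (Q*/2)H = √(2DSH) ≈ $9,887.09.
Cost at Q = 730: (14,800/730)×87.6 + (730/2)×37.7 = $1,776.00 + $13,760.50 = $15,536.50.
Excess = $15,536.50 − $9,887.09 = $5,649.41.

Extra cost ≈ $5,649 per year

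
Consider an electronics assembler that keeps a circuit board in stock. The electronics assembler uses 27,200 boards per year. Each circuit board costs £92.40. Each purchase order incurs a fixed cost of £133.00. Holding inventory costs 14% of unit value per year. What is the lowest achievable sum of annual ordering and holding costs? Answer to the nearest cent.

Holding cost H = 0.14 × £92.40 = £12.9360 per unit per year.
Q* = √(2DS/H) = √(2 × 27,200 × 133 / 12.936) ≈ 747.87.
At Q*, ordering cost (D/Q*)S equals holding cost (Q*/2)H, each = √(DSH/2).
Minimum total = √(2DSH) = √(2 × 27,200 × 133 × 12.936) ≈ 9674.427.

TC* ≈ £9,674.43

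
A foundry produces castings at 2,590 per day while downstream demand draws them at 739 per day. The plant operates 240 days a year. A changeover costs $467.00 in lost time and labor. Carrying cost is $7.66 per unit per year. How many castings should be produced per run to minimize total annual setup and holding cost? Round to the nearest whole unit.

Q* ≈ 5,501 castings

Annual demand D = 739 × 240 = 177,360.
Production build-up factor (1 − d/p) = 1 − 739/2,590 = 0.7147.
Q* = √(2DS / (H(1 − d/p))) = √(2 × 177,360 × 467 / (7.66 × 0.7147)).
= √(165,654,240 / 5.4744) ≈ 5500.898.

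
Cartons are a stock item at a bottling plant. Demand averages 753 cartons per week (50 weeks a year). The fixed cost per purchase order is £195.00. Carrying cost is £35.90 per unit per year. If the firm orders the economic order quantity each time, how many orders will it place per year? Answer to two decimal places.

Annual demand D = 753 × 50 = 37,650.
EOQ = √(2DS/H) = √(2 × 37,650 × 195 / 35.9) ≈ 639.54.
Orders per year = D / Q* = 37,650 / 639.54 ≈ 58.870.

N ≈ 58.87 orders per year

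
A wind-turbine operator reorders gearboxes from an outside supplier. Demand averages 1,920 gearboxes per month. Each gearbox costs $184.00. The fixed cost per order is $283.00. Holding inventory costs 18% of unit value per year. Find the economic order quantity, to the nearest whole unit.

Annual demand D = 1,920 × 12 = 23,040.
Holding cost H = 0.18 × $184.00 = $33.1200 per unit per year.
EOQ = √(2DS / H) = √(2 × 23,040 × 283 / 33.12).
= √(13,040,640 / 33.12) = √393,739.1304 ≈ 627.486.

Q* ≈ 627 gearboxes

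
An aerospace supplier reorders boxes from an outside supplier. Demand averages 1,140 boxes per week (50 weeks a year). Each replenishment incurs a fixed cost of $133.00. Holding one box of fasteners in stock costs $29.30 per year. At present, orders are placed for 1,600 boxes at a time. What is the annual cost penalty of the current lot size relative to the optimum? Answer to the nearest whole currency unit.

Extra cost ≈ $7,101 per year

Annual demand D = 1,140 × 50 = 57,000.
EOQ = √(2DS/H) = √(2 × 57,000 × 133 / 29.3) ≈ 719.36.
Cost at Q* = (D/Q*)S + (Q*/2)H = √(2DSH) ≈ $21,077.16.
Cost at Q = 1,600: (57,000/1,600)×133 + (1,600/2)×29.3 = $4,738.12 + $23,440.00 = $28,178.12.
Excess = $28,178.12 − $21,077.16 = $7,100.97.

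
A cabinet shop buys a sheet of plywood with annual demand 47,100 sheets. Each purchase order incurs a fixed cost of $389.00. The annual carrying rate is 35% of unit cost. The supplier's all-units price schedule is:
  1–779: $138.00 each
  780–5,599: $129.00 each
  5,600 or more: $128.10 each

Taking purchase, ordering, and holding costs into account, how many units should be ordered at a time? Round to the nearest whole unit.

Holding cost per unit per year at price C is H = 0.35·C.
For each price level, check whether its EOQ is feasible; otherwise the best quantity at that price is the breakpoint.
Tier 1 ($138.00): EOQ = 871.0 exceeds tier's upper bound 779, so this tier is dominated.
EOQ at $129.00 = 900.9 (feasible in tier 2): TC = 47,100×$129.00 + (47,100/900.9)×389 + (900.9/2)×0.35×$129.00 = $6,116,575.15.
EOQ at $128.10 = 904.0 < 5600, so use break Q=5600: TC = 47,100×$128.10 + (47,100/5600.0)×389 + (5600.0/2)×0.35×$128.10 = $6,162,319.77.
Lowest total cost is $6,116,575.15 at Q = 900.9.

Q* ≈ 901 sheets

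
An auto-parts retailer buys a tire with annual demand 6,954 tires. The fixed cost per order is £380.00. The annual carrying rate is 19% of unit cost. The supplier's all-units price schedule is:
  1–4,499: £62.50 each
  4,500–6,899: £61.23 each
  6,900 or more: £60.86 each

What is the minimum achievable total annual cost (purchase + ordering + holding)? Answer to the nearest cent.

TC* ≈ £442,547.11

Holding cost per unit per year at price C is H = 0.19·C.
For each price level, check whether its EOQ is feasible; otherwise the best quantity at that price is the breakpoint.
EOQ at £62.50 = 667.1 (feasible in tier 1): TC = 6,954×£62.50 + (6,954/667.1)×380 + (667.1/2)×0.19×£62.50 = £442,547.11.
EOQ at £61.23 = 674.0 < 4500, so use break Q=4500: TC = 6,954×£61.23 + (6,954/4500.0)×380 + (4500.0/2)×0.19×£61.23 = £452,556.47.
EOQ at £60.86 = 676.1 < 6900, so use break Q=6900: TC = 6,954×£60.86 + (6,954/6900.0)×380 + (6900.0/2)×0.19×£60.86 = £463,497.14.
Lowest total cost among the candidates is at Q = 667.1.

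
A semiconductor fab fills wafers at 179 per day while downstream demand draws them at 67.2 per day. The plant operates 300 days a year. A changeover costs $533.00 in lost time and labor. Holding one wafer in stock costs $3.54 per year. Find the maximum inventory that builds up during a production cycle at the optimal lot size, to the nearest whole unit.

Annual demand D = 67.2 × 300 = 20,160.
Production build-up factor (1 − d/p) = 1 − 67.2/179 = 0.6246.
Q* = √(2DS / (H(1 − d/p))) = √(2 × 20,160 × 533 / (3.54 × 0.6246)).
= √(21,490,560 / 2.211) ≈ 3117.654.
Maximum inventory = Q*(1 − d/p) = 3117.654 × 0.6246 ≈ 1947.227.

I_max ≈ 1,947 wafers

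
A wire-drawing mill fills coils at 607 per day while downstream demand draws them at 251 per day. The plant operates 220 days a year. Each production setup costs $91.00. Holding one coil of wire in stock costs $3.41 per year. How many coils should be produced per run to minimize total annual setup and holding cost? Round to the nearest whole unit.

Q* ≈ 2,242 coils

Annual demand D = 251 × 220 = 55,220.
Production build-up factor (1 − d/p) = 1 − 251/607 = 0.5865.
Q* = √(2DS / (H(1 − d/p))) = √(2 × 55,220 × 91 / (3.41 × 0.5865)).
= √(10,050,040 / 1.9999) ≈ 2241.693.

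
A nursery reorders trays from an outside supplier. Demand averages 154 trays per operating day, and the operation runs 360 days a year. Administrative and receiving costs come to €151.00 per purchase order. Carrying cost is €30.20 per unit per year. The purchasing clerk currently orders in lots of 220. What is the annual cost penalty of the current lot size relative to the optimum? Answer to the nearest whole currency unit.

Extra cost ≈ €18,888 per year

Annual demand D = 154 × 360 = 55,440.
EOQ = √(2DS/H) = √(2 × 55,440 × 151 / 30.2) ≈ 744.58.
Cost at Q* = (D/Q*)S + (Q*/2)H = √(2DSH) ≈ €22,486.33.
Cost at Q = 220: (55,440/220)×151 + (220/2)×30.2 = €38,052.00 + €3,322.00 = €41,374.00.
Excess = €41,374.00 − €22,486.33 = €18,887.67.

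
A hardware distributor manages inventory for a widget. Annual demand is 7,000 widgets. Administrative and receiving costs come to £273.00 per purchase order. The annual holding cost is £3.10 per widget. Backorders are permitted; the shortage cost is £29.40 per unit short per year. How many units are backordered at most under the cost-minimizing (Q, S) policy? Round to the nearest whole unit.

S* ≈ 111 widgets

With planned backorders, Q* = √(2DS/H) · √((H+B)/B).
√(2DS/H) = √(2 × 7,000 × 273 / 3.1) = 1110.362.
√((H+B)/B) = √((3.1+29.4)/29.4) = 1.0514.
Q* ≈ 1167.434.
S* = Q* · H/(H+B) = 1167.434 × 3.1/32.5 ≈ 111.355.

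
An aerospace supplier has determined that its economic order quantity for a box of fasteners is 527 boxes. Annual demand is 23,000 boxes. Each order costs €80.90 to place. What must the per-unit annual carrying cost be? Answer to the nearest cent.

H ≈ €13.40

Squaring Q* = √(2DS/H) gives Q*² = 2DS/H.
From Q* = √(2DS/H): H = 2DS / Q*² = 2 × 23,000 × 80.9 / 527² = 13.3994.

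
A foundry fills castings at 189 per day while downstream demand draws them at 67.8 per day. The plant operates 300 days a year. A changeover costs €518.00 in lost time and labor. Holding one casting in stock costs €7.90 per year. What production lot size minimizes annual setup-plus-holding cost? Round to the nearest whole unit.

Q* ≈ 2,039 castings

Annual demand D = 67.8 × 300 = 20,340.
Production build-up factor (1 − d/p) = 1 − 67.8/189 = 0.6413.
Q* = √(2DS / (H(1 − d/p))) = √(2 × 20,340 × 518 / (7.9 × 0.6413)).
= √(21,072,240 / 5.066) ≈ 2039.489.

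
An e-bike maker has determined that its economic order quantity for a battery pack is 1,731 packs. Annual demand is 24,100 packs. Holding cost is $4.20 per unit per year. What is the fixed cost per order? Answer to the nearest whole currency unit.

S ≈ $261

Invert the EOQ relation Q*² = 2DS/H.
From Q* = √(2DS/H): S = Q*²H / (2D) = 1,731² × 4.2 / (2 × 24,100) = 261.0937.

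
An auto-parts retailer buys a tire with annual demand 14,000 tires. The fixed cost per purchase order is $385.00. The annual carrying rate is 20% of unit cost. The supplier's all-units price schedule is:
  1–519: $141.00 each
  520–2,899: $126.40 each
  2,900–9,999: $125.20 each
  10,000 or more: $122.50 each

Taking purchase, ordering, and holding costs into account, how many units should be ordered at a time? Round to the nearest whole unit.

Holding cost per unit per year at price C is H = 0.20·C.
For each price level, check whether its EOQ is feasible; otherwise the best quantity at that price is the breakpoint.
Tier 1 ($141.00): EOQ = 618.3 exceeds tier's upper bound 519, so this tier is dominated.
EOQ at $126.40 = 653.0 (feasible in tier 2): TC = 14,000×$126.40 + (14,000/653.0)×385 + (653.0/2)×0.20×$126.40 = $1,786,108.13.
EOQ at $125.20 = 656.1 < 2900, so use break Q=2900: TC = 14,000×$125.20 + (14,000/2900.0)×385 + (2900.0/2)×0.20×$125.20 = $1,790,966.62.
EOQ at $122.50 = 663.3 < 10000, so use break Q=10000: TC = 14,000×$122.50 + (14,000/10000.0)×385 + (10000.0/2)×0.20×$122.50 = $1,838,039.00.
Lowest total cost is $1,786,108.13 at Q = 653.0.

Q* ≈ 653 tires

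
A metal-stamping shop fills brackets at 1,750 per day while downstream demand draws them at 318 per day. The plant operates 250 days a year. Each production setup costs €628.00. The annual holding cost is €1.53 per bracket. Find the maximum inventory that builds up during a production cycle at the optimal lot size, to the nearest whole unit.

I_max ≈ 7,308 brackets

Annual demand D = 318 × 250 = 79,500.
Production build-up factor (1 − d/p) = 1 − 318/1,750 = 0.8183.
Q* = √(2DS / (H(1 − d/p))) = √(2 × 79,500 × 628 / (1.53 × 0.8183)).
= √(99,852,000 / 1.252) ≈ 8930.591.
Maximum inventory = Q*(1 − d/p) = 8930.591 × 0.8183 ≈ 7307.775.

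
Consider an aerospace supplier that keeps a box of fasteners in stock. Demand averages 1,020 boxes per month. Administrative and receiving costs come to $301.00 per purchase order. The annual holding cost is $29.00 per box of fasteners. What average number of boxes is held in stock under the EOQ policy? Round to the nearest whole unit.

Annual demand D = 1,020 × 12 = 12,240.
EOQ = √(2DS/H) = √(2 × 12,240 × 301 / 29) ≈ 504.07.
Average inventory = Q*/2 ≈ 504.07 / 2 = 252.034.

Average inventory ≈ 252 boxes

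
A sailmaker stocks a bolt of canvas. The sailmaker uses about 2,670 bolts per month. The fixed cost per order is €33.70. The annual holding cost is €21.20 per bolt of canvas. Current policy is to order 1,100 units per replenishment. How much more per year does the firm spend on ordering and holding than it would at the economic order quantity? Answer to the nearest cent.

Annual demand D = 2,670 × 12 = 32,040.
EOQ = √(2DS/H) = √(2 × 32,040 × 33.7 / 21.2) ≈ 319.16.
Cost at Q* = (D/Q*)S + (Q*/2)H = √(2DSH) ≈ €6,766.19.
Cost at Q = 1,100: (32,040/1,100)×33.7 + (1,100/2)×21.2 = €981.59 + €11,660.00 = €12,641.59.
Excess = €12,641.59 − €6,766.19 = €5,875.40.

Extra cost ≈ €5,875.40 per year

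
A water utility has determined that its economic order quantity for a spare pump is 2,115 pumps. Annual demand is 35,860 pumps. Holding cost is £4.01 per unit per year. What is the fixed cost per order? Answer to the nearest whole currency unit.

The basic EOQ model gives Q* = √(2DS/H); rearrange for the unknown.
From Q* = √(2DS/H): S = Q*²H / (2D) = 2,115² × 4.01 / (2 × 35,860) = 250.1064.

S ≈ £250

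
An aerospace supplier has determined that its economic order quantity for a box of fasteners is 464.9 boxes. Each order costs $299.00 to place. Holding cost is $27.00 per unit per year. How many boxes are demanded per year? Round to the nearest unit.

Invert the EOQ relation Q*² = 2DS/H.
From Q* = √(2DS/H): D = Q*²H / (2S) = 464.9² × 27 / (2 × 299) = 9758.469.

D ≈ 9,758 boxes per year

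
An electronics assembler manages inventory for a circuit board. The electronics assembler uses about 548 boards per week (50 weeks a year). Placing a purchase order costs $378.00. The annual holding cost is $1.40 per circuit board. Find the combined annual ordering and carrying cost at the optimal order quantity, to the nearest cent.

Annual demand D = 548 × 50 = 27,400.
EOQ = √(2DS/H) = √(2 × 27,400 × 378 / 1.4) ≈ 3846.56.
At Q*, ordering cost (D/Q*)S equals holding cost (Q*/2)H, each = √(DSH/2).
Minimum total = √(2DSH) = √(2 × 27,400 × 378 × 1.4) ≈ 5385.180.

TC* ≈ $5,385.18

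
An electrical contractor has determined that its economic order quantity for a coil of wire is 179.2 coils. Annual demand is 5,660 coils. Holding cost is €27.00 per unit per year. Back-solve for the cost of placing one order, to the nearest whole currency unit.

Invert the EOQ relation Q*² = 2DS/H.
From Q* = √(2DS/H): S = Q*²H / (2D) = 179.2² × 27 / (2 × 5,660) = 76.5938.

S ≈ €77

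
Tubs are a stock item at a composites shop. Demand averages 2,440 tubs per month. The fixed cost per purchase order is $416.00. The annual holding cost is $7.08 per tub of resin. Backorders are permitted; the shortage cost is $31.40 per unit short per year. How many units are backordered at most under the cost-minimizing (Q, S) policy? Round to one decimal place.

S* ≈ 377.8 tubs

Annual demand D = 2,440 × 12 = 29,280.
With planned backorders, Q* = √(2DS/H) · √((H+B)/B).
√(2DS/H) = √(2 × 29,280 × 416 / 7.08) = 1854.943.
√((H+B)/B) = √((7.08+31.4)/31.4) = 1.1070.
Q* ≈ 2053.446.
S* = Q* · H/(H+B) = 2053.446 × 7.08/38.48 ≈ 377.817.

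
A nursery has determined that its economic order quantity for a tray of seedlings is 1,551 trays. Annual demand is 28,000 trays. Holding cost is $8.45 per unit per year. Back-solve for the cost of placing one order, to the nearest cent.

Squaring Q* = √(2DS/H) gives Q*² = 2DS/H.
From Q* = √(2DS/H): S = Q*²H / (2D) = 1,551² × 8.45 / (2 × 28,000) = 362.9880.

S ≈ $362.99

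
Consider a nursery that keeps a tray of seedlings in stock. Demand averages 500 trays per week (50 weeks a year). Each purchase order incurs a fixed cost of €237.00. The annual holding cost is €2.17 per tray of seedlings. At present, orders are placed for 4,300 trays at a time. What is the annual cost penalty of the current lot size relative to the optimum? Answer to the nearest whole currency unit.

Annual demand D = 500 × 50 = 25,000.
EOQ = √(2DS/H) = √(2 × 25,000 × 237 / 2.17) ≈ 2336.84.
Cost at Q* = (D/Q*)S + (Q*/2)H = √(2DSH) ≈ €5,070.95.
Cost at Q = 4,300: (25,000/4,300)×237 + (4,300/2)×2.17 = €1,377.91 + €4,665.50 = €6,043.41.
Excess = €6,043.41 − €5,070.95 = €972.46.

Extra cost ≈ €972 per year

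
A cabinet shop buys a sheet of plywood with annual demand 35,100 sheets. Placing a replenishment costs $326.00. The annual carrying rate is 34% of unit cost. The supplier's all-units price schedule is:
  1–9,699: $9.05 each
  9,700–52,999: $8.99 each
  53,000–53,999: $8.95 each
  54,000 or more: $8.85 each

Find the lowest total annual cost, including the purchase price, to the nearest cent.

Holding cost per unit per year at price C is H = 0.34·C.
Evaluate total cost at each tier's feasible EOQ or, if the EOQ is below the tier, at the tier's minimum quantity.
EOQ at $9.05 = 2727.2 (feasible in tier 1): TC = 35,100×$9.05 + (35,100/2727.2)×326 + (2727.2/2)×0.34×$9.05 = $326,046.53.
EOQ at $8.99 = 2736.3 < 9700, so use break Q=9700: TC = 35,100×$8.99 + (35,100/9700.0)×326 + (9700.0/2)×0.34×$8.99 = $331,553.16.
EOQ at $8.95 = 2742.4 < 53000, so use break Q=53000: TC = 35,100×$8.95 + (35,100/53000.0)×326 + (53000.0/2)×0.34×$8.95 = $395,000.40.
EOQ at $8.85 = 2757.8 < 54000, so use break Q=54000: TC = 35,100×$8.85 + (35,100/54000.0)×326 + (54000.0/2)×0.34×$8.85 = $392,089.90.
Lowest total cost among the candidates is at Q = 2727.2.

TC* ≈ $326,046.53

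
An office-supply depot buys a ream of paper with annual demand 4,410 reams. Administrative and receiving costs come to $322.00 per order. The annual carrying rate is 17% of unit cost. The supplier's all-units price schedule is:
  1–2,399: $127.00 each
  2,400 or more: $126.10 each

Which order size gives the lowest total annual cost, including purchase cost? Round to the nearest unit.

Holding cost per unit per year at price C is H = 0.17·C.
Evaluate total cost at each tier's feasible EOQ or, if the EOQ is below the tier, at the tier's minimum quantity.
EOQ at $127.00 = 362.7 (feasible in tier 1): TC = 4,410×$127.00 + (4,410/362.7)×322 + (362.7/2)×0.17×$127.00 = $567,900.48.
EOQ at $126.10 = 364.0 < 2400, so use break Q=2400: TC = 4,410×$126.10 + (4,410/2400.0)×322 + (2400.0/2)×0.17×$126.10 = $582,417.08.
Lowest total cost is $567,900.48 at Q = 362.7.

Q* ≈ 363 reams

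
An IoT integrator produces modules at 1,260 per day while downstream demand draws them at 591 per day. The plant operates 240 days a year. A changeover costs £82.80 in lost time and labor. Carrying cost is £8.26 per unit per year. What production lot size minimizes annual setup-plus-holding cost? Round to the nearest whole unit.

Q* ≈ 2,314 modules

Annual demand D = 591 × 240 = 141,840.
Production build-up factor (1 − d/p) = 1 − 591/1,260 = 0.5310.
Q* = √(2DS / (H(1 − d/p))) = √(2 × 141,840 × 82.8 / (8.26 × 0.5310)).
= √(23,488,704 / 4.3857) ≈ 2314.258.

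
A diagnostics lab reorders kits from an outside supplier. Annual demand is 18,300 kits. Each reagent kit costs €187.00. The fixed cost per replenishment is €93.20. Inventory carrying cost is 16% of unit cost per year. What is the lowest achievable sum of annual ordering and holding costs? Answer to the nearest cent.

Holding cost H = 0.16 × €187.00 = €29.9200 per unit per year.
The optimal lot size = √(2DS/H) = √(2 × 18,300 × 93.2 / 29.92) ≈ 337.65.
At Q*, ordering cost (D/Q*)S equals holding cost (Q*/2)H, each = √(DSH/2).
Minimum total = √(2DSH) = √(2 × 18,300 × 93.2 × 29.92) ≈ 10102.510.

TC* ≈ €10,102.51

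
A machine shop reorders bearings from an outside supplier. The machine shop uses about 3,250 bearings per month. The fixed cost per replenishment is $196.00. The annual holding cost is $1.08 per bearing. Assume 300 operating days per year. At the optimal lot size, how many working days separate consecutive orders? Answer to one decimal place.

T ≈ 28.9 days

Annual demand D = 3,250 × 12 = 39,000.
Q* = √(2DS/H) = √(2 × 39,000 × 196 / 1.08) ≈ 3762.39.
Cycle time = Q*/D × 300 = 3762.39 / 39,000 × 300 ≈ 28.941 days.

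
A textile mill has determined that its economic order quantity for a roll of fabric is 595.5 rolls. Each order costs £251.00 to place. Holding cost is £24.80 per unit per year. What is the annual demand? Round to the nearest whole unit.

The basic EOQ model gives Q* = √(2DS/H); rearrange for the unknown.
From Q* = √(2DS/H): D = Q*²H / (2S) = 595.5² × 24.8 / (2 × 251) = 17519.088.

D ≈ 17,519 rolls per year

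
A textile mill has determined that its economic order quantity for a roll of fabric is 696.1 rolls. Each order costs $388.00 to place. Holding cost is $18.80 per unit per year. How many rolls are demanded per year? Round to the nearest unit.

D ≈ 11,739 rolls per year

The basic EOQ model gives Q* = √(2DS/H); rearrange for the unknown.
From Q* = √(2DS/H): D = Q*²H / (2S) = 696.1² × 18.8 / (2 × 388) = 11739.224.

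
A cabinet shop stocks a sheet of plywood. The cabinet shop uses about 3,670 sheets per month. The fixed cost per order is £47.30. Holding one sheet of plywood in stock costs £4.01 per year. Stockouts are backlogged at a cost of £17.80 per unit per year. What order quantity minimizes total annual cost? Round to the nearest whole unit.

Annual demand D = 3,670 × 12 = 44,040.
With planned backorders, Q* = √(2DS/H) · √((H+B)/B).
√(2DS/H) = √(2 × 44,040 × 47.3 / 4.01) = 1019.288.
√((H+B)/B) = √((4.01+17.8)/17.8) = 1.1069.
Q* ≈ 1128.275.

Q* ≈ 1,128 sheets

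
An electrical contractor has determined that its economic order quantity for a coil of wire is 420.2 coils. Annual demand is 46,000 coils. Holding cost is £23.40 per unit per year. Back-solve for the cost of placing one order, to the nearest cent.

Squaring Q* = √(2DS/H) gives Q*² = 2DS/H.
From Q* = √(2DS/H): S = Q*²H / (2D) = 420.2² × 23.4 / (2 × 46,000) = 44.9097.

S ≈ £44.91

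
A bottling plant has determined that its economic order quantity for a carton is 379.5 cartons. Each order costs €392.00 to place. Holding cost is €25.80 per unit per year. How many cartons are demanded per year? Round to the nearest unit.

D ≈ 4,739 cartons per year

The basic EOQ model gives Q* = √(2DS/H); rearrange for the unknown.
From Q* = √(2DS/H): D = Q*²H / (2S) = 379.5² × 25.8 / (2 × 392) = 4739.442.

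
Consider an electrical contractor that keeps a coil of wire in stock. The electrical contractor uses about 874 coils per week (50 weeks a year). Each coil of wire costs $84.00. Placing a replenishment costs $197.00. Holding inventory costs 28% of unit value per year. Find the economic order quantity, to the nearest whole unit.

Q* ≈ 856 coils

Annual demand D = 874 × 50 = 43,700.
Holding cost H = 0.28 × $84.00 = $23.5200 per unit per year.
EOQ = √(2DS / H) = √(2 × 43,700 × 197 / 23.52).
= √(17,217,800 / 23.52) = √732,049.3197 ≈ 855.599.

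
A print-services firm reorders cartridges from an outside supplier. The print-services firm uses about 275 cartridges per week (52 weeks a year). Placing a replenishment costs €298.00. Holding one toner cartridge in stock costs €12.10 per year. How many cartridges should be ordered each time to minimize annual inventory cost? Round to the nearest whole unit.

Q* ≈ 839 cartridges

Annual demand D = 275 × 52 = 14,300.
EOQ = √(2DS / H) = √(2 × 14,300 × 298 / 12.1).
= √(8,522,800 / 12.1) = √704,363.6364 ≈ 839.264.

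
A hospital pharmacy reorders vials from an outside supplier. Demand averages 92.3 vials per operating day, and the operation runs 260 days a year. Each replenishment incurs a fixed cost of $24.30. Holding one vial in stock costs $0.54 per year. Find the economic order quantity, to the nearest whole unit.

Q* ≈ 1,470 vials

Annual demand D = 92.3 × 260 = 23,998.
EOQ = √(2DS / H) = √(2 × 23,998 × 24.3 / 0.54).
= √(1,166,302.8 / 0.54) = √2,159,820 ≈ 1469.633.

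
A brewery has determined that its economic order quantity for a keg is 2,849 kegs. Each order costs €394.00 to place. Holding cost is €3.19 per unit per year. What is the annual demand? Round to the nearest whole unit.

Squaring Q* = √(2DS/H) gives Q*² = 2DS/H.
From Q* = √(2DS/H): D = Q*²H / (2S) = 2,849² × 3.19 / (2 × 394) = 32858.623.

D ≈ 32,859 kegs per year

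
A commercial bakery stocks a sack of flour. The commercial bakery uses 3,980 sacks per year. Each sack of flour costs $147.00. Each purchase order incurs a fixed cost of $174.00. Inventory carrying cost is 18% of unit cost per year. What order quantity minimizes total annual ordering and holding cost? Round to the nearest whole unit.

Holding cost H = 0.18 × $147.00 = $26.4600 per unit per year.
EOQ = √(2DS / H) = √(2 × 3,980 × 174 / 26.46).
= √(1,385,040 / 26.46) = √52,344.6712 ≈ 228.790.

Q* ≈ 229 sacks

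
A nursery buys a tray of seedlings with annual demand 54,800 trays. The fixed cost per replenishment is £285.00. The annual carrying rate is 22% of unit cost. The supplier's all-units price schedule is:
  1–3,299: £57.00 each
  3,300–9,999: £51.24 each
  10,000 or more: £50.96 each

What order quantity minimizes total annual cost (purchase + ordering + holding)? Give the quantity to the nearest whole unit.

Holding cost per unit per year at price C is H = 0.22·C.
Evaluate total cost at each tier's feasible EOQ or, if the EOQ is below the tier, at the tier's minimum quantity.
EOQ at £57.00 = 1578.3 (feasible in tier 1): TC = 54,800×£57.00 + (54,800/1578.3)×285 + (1578.3/2)×0.22×£57.00 = £3,143,391.40.
EOQ at £51.24 = 1664.6 < 3300, so use break Q=3300: TC = 54,800×£51.24 + (54,800/3300.0)×285 + (3300.0/2)×0.22×£51.24 = £2,831,284.85.
EOQ at £50.96 = 1669.2 < 10000, so use break Q=10000: TC = 54,800×£50.96 + (54,800/10000.0)×285 + (10000.0/2)×0.22×£50.96 = £2,850,225.80.
Lowest total cost is £2,831,284.85 at Q = 3300.0.

Q* ≈ 3,300 trays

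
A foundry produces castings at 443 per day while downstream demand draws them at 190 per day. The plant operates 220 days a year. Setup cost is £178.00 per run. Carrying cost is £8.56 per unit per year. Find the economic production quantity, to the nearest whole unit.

Q* ≈ 1,745 castings

Annual demand D = 190 × 220 = 41,800.
Production build-up factor (1 − d/p) = 1 − 190/443 = 0.5711.
Q* = √(2DS / (H(1 − d/p))) = √(2 × 41,800 × 178 / (8.56 × 0.5711)).
= √(14,880,800 / 4.8887) ≈ 1744.688.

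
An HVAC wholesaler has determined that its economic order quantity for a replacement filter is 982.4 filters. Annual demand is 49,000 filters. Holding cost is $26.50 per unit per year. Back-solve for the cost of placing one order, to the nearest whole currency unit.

S ≈ $261

Invert the EOQ relation Q*² = 2DS/H.
From Q* = √(2DS/H): S = Q*²H / (2D) = 982.4² × 26.5 / (2 × 49,000) = 260.9736.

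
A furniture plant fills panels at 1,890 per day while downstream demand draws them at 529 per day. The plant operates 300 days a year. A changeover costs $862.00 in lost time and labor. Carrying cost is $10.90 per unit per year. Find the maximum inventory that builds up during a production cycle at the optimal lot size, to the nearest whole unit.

Annual demand D = 529 × 300 = 158,700.
Production build-up factor (1 − d/p) = 1 − 529/1,890 = 0.7201.
Q* = √(2DS / (H(1 − d/p))) = √(2 × 158,700 × 862 / (10.9 × 0.7201)).
= √(273,598,800 / 7.8492) ≈ 5903.991.
Maximum inventory = Q*(1 − d/p) = 5903.991 × 0.7201 ≈ 4251.498.

I_max ≈ 4,251 panels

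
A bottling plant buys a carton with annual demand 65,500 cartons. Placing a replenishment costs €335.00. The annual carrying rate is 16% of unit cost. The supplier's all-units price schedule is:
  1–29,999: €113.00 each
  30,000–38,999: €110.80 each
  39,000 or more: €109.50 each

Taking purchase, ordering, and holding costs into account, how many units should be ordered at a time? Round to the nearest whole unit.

Q* ≈ 1,558 cartons

Holding cost per unit per year at price C is H = 0.16·C.
Evaluate total cost at each tier's feasible EOQ or, if the EOQ is below the tier, at the tier's minimum quantity.
EOQ at €113.00 = 1558.0 (feasible in tier 1): TC = 65,500×€113.00 + (65,500/1558.0)×335 + (1558.0/2)×0.16×€113.00 = €7,429,668.08.
EOQ at €110.80 = 1573.4 < 30000, so use break Q=30000: TC = 65,500×€110.80 + (65,500/30000.0)×335 + (30000.0/2)×0.16×€110.80 = €7,524,051.42.
EOQ at €109.50 = 1582.7 < 39000, so use break Q=39000: TC = 65,500×€109.50 + (65,500/39000.0)×335 + (39000.0/2)×0.16×€109.50 = €7,514,452.63.
Lowest total cost is €7,429,668.08 at Q = 1558.0.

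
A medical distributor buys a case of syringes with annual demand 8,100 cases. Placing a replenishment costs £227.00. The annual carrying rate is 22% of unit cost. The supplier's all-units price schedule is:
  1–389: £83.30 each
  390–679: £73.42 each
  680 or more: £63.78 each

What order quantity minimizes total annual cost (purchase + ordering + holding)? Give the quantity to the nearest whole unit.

Holding cost per unit per year at price C is H = 0.22·C.
For each price level, check whether its EOQ is feasible; otherwise the best quantity at that price is the breakpoint.
Tier 1 (£83.30): EOQ = 448.0 exceeds tier's upper bound 389, so this tier is dominated.
EOQ at £73.42 = 477.1 (feasible in tier 2): TC = 8,100×£73.42 + (8,100/477.1)×227 + (477.1/2)×0.22×£73.42 = £602,409.06.
EOQ at £63.78 = 511.9 < 680, so use break Q=680: TC = 8,100×£63.78 + (8,100/680.0)×227 + (680.0/2)×0.22×£63.78 = £524,092.71.
Lowest total cost is £524,092.71 at Q = 680.0.

Q* ≈ 680 cases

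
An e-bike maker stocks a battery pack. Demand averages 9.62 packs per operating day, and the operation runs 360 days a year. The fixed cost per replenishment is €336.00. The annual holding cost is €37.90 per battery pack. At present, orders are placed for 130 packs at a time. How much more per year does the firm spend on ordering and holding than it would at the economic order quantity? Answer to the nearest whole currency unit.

Extra cost ≈ €2,023 per year

Annual demand D = 9.62 × 360 = 3,463.2.
EOQ = √(2DS/H) = √(2 × 3,463.2 × 336 / 37.9) ≈ 247.80.
Cost at Q* = (D/Q*)S + (Q*/2)H = √(2DSH) ≈ €9,391.67.
Cost at Q = 130: (3,463.2/130)×336 + (130/2)×37.9 = €8,951.04 + €2,463.50 = €11,414.54.
Excess = €11,414.54 − €9,391.67 = €2,022.87.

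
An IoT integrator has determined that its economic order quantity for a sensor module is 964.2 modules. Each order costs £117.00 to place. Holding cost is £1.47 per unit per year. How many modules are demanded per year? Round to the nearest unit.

D ≈ 5,840 modules per year

The basic EOQ model gives Q* = √(2DS/H); rearrange for the unknown.
From Q* = √(2DS/H): D = Q*²H / (2S) = 964.2² × 1.47 / (2 × 117) = 5840.308.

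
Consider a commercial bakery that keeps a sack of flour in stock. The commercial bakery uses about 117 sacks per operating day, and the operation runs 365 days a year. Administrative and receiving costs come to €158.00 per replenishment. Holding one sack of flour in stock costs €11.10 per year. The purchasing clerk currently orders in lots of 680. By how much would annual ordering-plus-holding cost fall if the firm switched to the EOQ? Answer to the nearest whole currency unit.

Annual demand D = 117 × 365 = 42,705.
EOQ = √(2DS/H) = √(2 × 42,705 × 158 / 11.1) ≈ 1102.61.
Cost at Q* = (D/Q*)S + (Q*/2)H = √(2DSH) ≈ €12,238.96.
Cost at Q = 680: (42,705/680)×158 + (680/2)×11.1 = €9,922.63 + €3,774.00 = €13,696.63.
Excess = €13,696.63 − €12,238.96 = €1,457.68.

Extra cost ≈ €1,458 per year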